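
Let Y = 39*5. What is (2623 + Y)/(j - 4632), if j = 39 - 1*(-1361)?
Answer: -1409/1616 ≈ -0.87191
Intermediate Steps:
j = 1400 (j = 39 + 1361 = 1400)
Y = 195
(2623 + Y)/(j - 4632) = (2623 + 195)/(1400 - 4632) = 2818/(-3232) = 2818*(-1/3232) = -1409/1616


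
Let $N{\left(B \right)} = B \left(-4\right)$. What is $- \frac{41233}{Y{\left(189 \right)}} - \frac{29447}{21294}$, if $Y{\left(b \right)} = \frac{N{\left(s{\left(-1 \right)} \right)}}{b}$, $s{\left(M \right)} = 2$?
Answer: $\frac{82972347151}{85176} \approx 9.7413 \cdot 10^{5}$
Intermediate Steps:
$N{\left(B \right)} = - 4 B$
$Y{\left(b \right)} = - \frac{8}{b}$ ($Y{\left(b \right)} = \frac{\left(-4\right) 2}{b} = - \frac{8}{b}$)
$- \frac{41233}{Y{\left(189 \right)}} - \frac{29447}{21294} = - \frac{41233}{\left(-8\right) \frac{1}{189}} - \frac{29447}{21294} = - \frac{41233}{- \frac{8}{189}} - \frac{29447}{21294} = \left(-41233\right) \left(- \frac{189}{8}\right) - \frac{29447}{21294} = \frac{7793037}{8} - \frac{29447}{21294} = \frac{82972347151}{85176}$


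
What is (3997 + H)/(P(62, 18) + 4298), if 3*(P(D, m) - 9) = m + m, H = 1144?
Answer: 5141/4319 ≈ 1.1903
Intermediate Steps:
P(D, m) = 9 + 2*m/3 (P(D, m) = 9 + (m + m)/3 = 9 + (2*m)/3 = 9 + 2*m/3)
(3997 + H)/(P(62, 18) + 4298) = (3997 + 1144)/((9 + (⅔)*18) + 4298) = 5141/((9 + 12) + 4298) = 5141/(21 + 4298) = 5141/4319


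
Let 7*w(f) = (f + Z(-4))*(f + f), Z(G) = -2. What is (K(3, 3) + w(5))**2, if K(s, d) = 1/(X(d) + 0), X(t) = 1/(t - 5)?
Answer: 256/49 ≈ 5.2245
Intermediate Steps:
X(t) = 1/(-5 + t)
w(f) = 2*f*(-2 + f)/7 (w(f) = ((f - 2)*(f + f))/7 = ((-2 + f)*(2*f))/7 = (2*f*(-2 + f))/7 = 2*f*(-2 + f)/7)
K(s, d) = -5 + d (K(s, d) = 1/(1/(-5 + d) + 0) = 1/(1/(-5 + d)) = -5 + d)
(K(3, 3) + w(5))**2 = ((-5 + 3) + (2/7)*5*(-2 + 5))**2 = (-2 + (2/7)*5*3)**2 = (-2 + 30/7)**2 = (16/7)**2 = 256/49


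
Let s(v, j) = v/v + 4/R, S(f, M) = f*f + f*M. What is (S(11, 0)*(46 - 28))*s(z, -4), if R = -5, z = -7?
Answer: 2178/5 ≈ 435.60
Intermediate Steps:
S(f, M) = f**2 + M*f
s(v, j) = 1/5 (s(v, j) = v/v + 4/(-5) = 1 + 4*(-1/5) = 1 - 4/5 = 1/5)
(S(11, 0)*(46 - 28))*s(z, -4) = ((11*(0 + 11))*(46 - 28))*(1/5) = ((11*11)*18)*(1/5) = (121*18)*(1/5) = 2178*(1/5) = 2178/5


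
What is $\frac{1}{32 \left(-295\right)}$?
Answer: $- \frac{1}{9440} \approx -0.00010593$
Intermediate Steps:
$\frac{1}{32 \left(-295\right)} = \frac{1}{-9440} = - \frac{1}{9440}$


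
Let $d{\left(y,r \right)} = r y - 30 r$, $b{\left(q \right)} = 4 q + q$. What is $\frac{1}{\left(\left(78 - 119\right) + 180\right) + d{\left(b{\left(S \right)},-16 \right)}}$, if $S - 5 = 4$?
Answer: $- \frac{1}{101} \approx -0.009901$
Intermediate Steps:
$S = 9$ ($S = 5 + 4 = 9$)
$b{\left(q \right)} = 5 q$
$d{\left(y,r \right)} = - 30 r + r y$
$\frac{1}{\left(\left(78 - 119\right) + 180\right) + d{\left(b{\left(S \right)},-16 \right)}} = \frac{1}{\left(\left(78 - 119\right) + 180\right) - 16 \left(-30 + 5 \cdot 9\right)} = \frac{1}{\left(-41 + 180\right) - 16 \left(-30 + 45\right)} = \frac{1}{139 - 240} = \frac{1}{-101} = - \frac{1}{101}$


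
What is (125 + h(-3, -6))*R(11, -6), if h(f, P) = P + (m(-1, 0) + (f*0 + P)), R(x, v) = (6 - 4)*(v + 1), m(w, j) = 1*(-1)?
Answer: -1120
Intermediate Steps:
m(w, j) = -1
R(x, v) = 2 + 2*v (R(x, v) = 2*(1 + v) = 2 + 2*v)
h(f, P) = -1 + 2*P (h(f, P) = P + (-1 + (f*0 + P)) = P + (-1 + (0 + P)) = P + (-1 + P) = -1 + 2*P)
(125 + h(-3, -6))*R(11, -6) = (125 + (-1 + 2*(-6)))*(2 + 2*(-6)) = (125 + (-1 - 12))*(2 - 12) = (125 - 13)*(-10) = 112*(-10) = -1120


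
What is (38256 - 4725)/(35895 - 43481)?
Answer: -33531/7586 ≈ -4.4201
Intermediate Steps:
(38256 - 4725)/(35895 - 43481) = 33531/(-7586) = 33531*(-1/7586) = -33531/7586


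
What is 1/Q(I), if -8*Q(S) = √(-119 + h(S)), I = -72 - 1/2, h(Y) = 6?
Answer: 8*I*√113/113 ≈ 0.75258*I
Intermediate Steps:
I = -145/2 (I = -72 - 1*½ = -72 - ½ = -145/2 ≈ -72.500)
Q(S) = -I*√113/8 (Q(S) = -√(-119 + 6)/8 = -I*√113/8)
1/Q(I) = 1/(-I*√113/8) = 8*I*√113/113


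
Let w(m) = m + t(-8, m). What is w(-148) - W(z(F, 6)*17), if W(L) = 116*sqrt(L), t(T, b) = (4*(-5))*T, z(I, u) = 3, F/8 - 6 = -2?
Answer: 12 - 116*sqrt(51) ≈ -816.41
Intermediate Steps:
F = 32 (F = 48 + 8*(-2) = 48 - 16 = 32)
t(T, b) = -20*T
w(m) = 160 + m (w(m) = m - 20*(-8) = m + 160 = 160 + m)
w(-148) - W(z(F, 6)*17) = (160 - 148) - 116*sqrt(3*17) = 12 - 116*sqrt(51)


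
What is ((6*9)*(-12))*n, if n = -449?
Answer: 290952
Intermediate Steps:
((6*9)*(-12))*n = ((6*9)*(-12))*(-449) = (54*(-12))*(-449) = -648*(-449) = 290952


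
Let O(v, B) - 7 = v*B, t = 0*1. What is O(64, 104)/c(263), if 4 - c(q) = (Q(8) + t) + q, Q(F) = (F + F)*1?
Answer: -6663/275 ≈ -24.229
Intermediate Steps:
Q(F) = 2*F (Q(F) = (2*F)*1 = 2*F)
t = 0
O(v, B) = 7 + B*v (O(v, B) = 7 + v*B = 7 + B*v)
c(q) = -12 - q (c(q) = 4 - ((2*8 + 0) + q) = 4 - ((16 + 0) + q) = 4 - (16 + q) = 4 + (-16 - q) = -12 - q)
O(64, 104)/c(263) = (7 + 104*64)/(-12 - 1*263) = (7 + 6656)/(-12 - 263) = 6663/(-275) = 6663*(-1/275) = -6663/275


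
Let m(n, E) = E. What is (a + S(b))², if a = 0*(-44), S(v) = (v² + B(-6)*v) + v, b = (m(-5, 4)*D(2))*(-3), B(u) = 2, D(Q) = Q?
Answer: 254016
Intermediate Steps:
b = -24 (b = (4*2)*(-3) = 8*(-3) = -24)
S(v) = v² + 3*v (S(v) = (v² + 2*v) + v = v² + 3*v)
a = 0
(a + S(b))² = (0 - 24*(3 - 24))² = (0 - 24*(-21))² = (0 + 504)² = 504² = 254016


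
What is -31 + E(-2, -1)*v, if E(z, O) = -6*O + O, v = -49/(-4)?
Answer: 121/4 ≈ 30.250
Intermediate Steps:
v = 49/4 (v = -49*(-¼) = 49/4 ≈ 12.250)
E(z, O) = -5*O
-31 + E(-2, -1)*v = -31 - 5*(-1)*(49/4) = -31 + 5*(49/4) = -31 + 245/4 = 121/4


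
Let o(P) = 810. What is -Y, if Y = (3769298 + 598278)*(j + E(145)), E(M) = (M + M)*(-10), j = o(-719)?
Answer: 9128233840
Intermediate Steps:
j = 810
E(M) = -20*M (E(M) = (2*M)*(-10) = -20*M)
Y = -9128233840 (Y = (3769298 + 598278)*(810 - 20*145) = 4367576*(810 - 2900) = 4367576*(-2090) = -9128233840)
-Y = -1*(-9128233840) = 9128233840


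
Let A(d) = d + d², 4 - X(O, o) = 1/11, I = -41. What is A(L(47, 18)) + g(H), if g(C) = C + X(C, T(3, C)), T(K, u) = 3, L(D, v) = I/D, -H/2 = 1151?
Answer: -55844017/24299 ≈ -2298.2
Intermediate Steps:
H = -2302 (H = -2*1151 = -2302)
L(D, v) = -41/D
X(O, o) = 43/11 (X(O, o) = 4 - 1/11 = 43/11)
g(C) = 43/11 + C (g(C) = C + 43/11 = 43/11 + C)
A(L(47, 18)) + g(H) = (-41/47)*(1 - 41/47) + (43/11 - 2302) = (-41*1/47)*(1 - 41*1/47) - 25279/11 = -41*(1 - 41/47)/47 - 25279/11 = -41/47*6/47 - 25279/11 = -246/2209 - 25279/11 = -55844017/24299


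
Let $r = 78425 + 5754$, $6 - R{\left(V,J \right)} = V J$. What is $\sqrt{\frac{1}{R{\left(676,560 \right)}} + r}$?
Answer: $\frac{3 \sqrt{1340346028555490}}{378554} \approx 290.14$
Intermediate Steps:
$R{\left(V,J \right)} = 6 - J V$ ($R{\left(V,J \right)} = 6 - V J = 6 - J V$)
$r = 84179$
$\sqrt{\frac{1}{R{\left(676,560 \right)}} + r} = \sqrt{\frac{1}{6 - 560 \cdot 676} + 84179} = \sqrt{\frac{1}{6 - 378560} + 84179} = \sqrt{\frac{1}{-378554} + 84179} = \sqrt{- \frac{1}{378554} + 84179} = \sqrt{\frac{31866297165}{378554}} = \frac{3 \sqrt{1340346028555490}}{378554}$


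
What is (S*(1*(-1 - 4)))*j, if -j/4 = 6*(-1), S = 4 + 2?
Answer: -720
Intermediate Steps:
S = 6
j = 24 (j = -24*(-1) = -4*(-6) = 24)
(S*(1*(-1 - 4)))*j = (6*(1*(-1 - 4)))*24 = (6*(1*(-5)))*24 = (6*(-5))*24 = -30*24 = -720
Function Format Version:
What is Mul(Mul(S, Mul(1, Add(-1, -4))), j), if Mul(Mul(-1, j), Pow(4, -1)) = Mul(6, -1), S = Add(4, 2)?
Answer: -720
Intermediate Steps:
S = 6
j = 24 (j = Mul(-4, Mul(6, -1)) = Mul(-4, -6) = 24)
Mul(Mul(S, Mul(1, Add(-1, -4))), j) = Mul(Mul(6, Mul(1, Add(-1, -4))), 24) = Mul(Mul(6, Mul(1, -5)), 24) = Mul(Mul(6, -5), 24) = Mul(-30, 24) = -720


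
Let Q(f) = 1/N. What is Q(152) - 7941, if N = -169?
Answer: -1342030/169 ≈ -7941.0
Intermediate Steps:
Q(f) = -1/169 (Q(f) = 1/(-169) = -1/169)
Q(152) - 7941 = -1/169 - 7941 = -1342030/169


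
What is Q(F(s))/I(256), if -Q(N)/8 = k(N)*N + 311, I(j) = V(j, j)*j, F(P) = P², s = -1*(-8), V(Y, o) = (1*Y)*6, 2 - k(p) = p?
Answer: 1219/16384 ≈ 0.074402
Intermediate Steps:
k(p) = 2 - p
V(Y, o) = 6*Y (V(Y, o) = Y*6 = 6*Y)
s = 8
I(j) = 6*j² (I(j) = (6*j)*j = 6*j²)
Q(N) = -2488 - 8*N*(2 - N) (Q(N) = -8*((2 - N)*N + 311) = -8*(N*(2 - N) + 311) = -8*(311 + N*(2 - N)) = -2488 - 8*N*(2 - N))
Q(F(s))/I(256) = (-2488 + 8*8²*(-2 + 8²))/((6*256²)) = (-2488 + 8*64*(-2 + 64))/((6*65536)) = (-2488 + 8*64*62)/393216 = (-2488 + 31744)*(1/393216) = 29256*(1/393216) = 1219/16384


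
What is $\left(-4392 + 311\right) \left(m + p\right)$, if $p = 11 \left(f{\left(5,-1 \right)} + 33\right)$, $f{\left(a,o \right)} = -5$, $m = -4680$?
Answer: $17842132$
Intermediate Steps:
$p = 308$ ($p = 11 \left(-5 + 33\right) = 11 \cdot 28 = 308$)
$\left(-4392 + 311\right) \left(m + p\right) = \left(-4392 + 311\right) \left(-4680 + 308\right) = \left(-4081\right) \left(-4372\right) = 17842132$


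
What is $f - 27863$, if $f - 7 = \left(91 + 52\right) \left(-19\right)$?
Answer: $-30573$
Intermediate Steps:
$f = -2710$ ($f = 7 + \left(91 + 52\right) \left(-19\right) = 7 + 143 \left(-19\right) = 7 - 2717 = -2710$)
$f - 27863 = -2710 - 27863 = -30573$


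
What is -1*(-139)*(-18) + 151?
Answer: -2351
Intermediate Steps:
-1*(-139)*(-18) + 151 = 139*(-18) + 151 = -2502 + 151 = -2351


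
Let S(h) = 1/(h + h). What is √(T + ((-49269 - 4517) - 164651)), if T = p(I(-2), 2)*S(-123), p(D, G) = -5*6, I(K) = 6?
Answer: 2*I*√91798098/41 ≈ 467.37*I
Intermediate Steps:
S(h) = 1/(2*h)
p(D, G) = -30
T = 5/41 (T = -15/(-123) = -15*(-1)/123 = -30*(-1/246) = 5/41 ≈ 0.12195)
√(T + ((-49269 - 4517) - 164651)) = √(5/41 + ((-49269 - 4517) - 164651)) = √(5/41 + (-53786 - 164651)) = √(5/41 - 218437) = √(-8955912/41) = 2*I*√91798098/41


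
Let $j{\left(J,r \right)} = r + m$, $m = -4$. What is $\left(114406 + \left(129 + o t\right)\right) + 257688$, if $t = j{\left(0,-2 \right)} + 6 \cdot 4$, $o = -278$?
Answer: $367219$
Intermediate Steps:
$j{\left(J,r \right)} = -4 + r$ ($j{\left(J,r \right)} = r - 4 = -4 + r$)
$t = 18$ ($t = \left(-4 - 2\right) + 6 \cdot 4 = -6 + 24 = 18$)
$\left(114406 + \left(129 + o t\right)\right) + 257688 = \left(114406 + \left(129 - 5004\right)\right) + 257688 = \left(114406 - 4875\right) + 257688 = 109531 + 257688 = 367219$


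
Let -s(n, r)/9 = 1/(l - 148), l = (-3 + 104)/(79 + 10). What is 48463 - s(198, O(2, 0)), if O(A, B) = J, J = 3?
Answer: 211153024/4357 ≈ 48463.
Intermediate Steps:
O(A, B) = 3
l = 101/89 ≈ 1.1348
s(n, r) = 267/4357 (s(n, r) = -9/(101/89 - 148) = -9/(-13071/89) = -9*(-89/13071) = 267/4357)
48463 - s(198, O(2, 0)) = 48463 - 1*267/4357 = 48463 - 267/4357 = 211153024/4357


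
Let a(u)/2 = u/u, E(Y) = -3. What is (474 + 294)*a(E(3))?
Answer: 1536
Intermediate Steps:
a(u) = 2 (a(u) = 2*(u/u) = 2*1 = 2)
(474 + 294)*a(E(3)) = (474 + 294)*2 = 768*2 = 1536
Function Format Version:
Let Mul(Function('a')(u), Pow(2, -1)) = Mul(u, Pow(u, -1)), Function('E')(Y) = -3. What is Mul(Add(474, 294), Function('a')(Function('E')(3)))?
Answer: 1536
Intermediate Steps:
Function('a')(u) = 2 (Function('a')(u) = Mul(2, Mul(u, Pow(u, -1))) = Mul(2, 1) = 2)
Mul(Add(474, 294), Function('a')(Function('E')(3))) = Mul(Add(474, 294), 2) = Mul(768, 2) = 1536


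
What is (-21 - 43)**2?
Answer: 4096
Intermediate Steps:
(-21 - 43)**2 = (-64)**2 = 4096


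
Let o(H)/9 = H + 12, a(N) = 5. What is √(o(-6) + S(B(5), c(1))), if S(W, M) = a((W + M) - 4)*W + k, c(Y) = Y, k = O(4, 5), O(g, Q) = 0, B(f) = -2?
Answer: 2*√11 ≈ 6.6332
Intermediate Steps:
k = 0
o(H) = 108 + 9*H (o(H) = 9*(H + 12) = 9*(12 + H) = 108 + 9*H)
S(W, M) = 5*W (S(W, M) = 5*W + 0 = 5*W)
√(o(-6) + S(B(5), c(1))) = √((108 + 9*(-6)) + 5*(-2)) = √((108 - 54) - 10) = √(54 - 10) = √44 = 2*√11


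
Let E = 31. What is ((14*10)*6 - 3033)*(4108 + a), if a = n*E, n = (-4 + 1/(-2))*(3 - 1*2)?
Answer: -17405841/2 ≈ -8.7029e+6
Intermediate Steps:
n = -9/2 (n = (-4 - 1/2)*(3 - 2) = -9/2*1 = -9/2 ≈ -4.5000)
a = -279/2 (a = -9/2*31 = -279/2 ≈ -139.50)
((14*10)*6 - 3033)*(4108 + a) = ((14*10)*6 - 3033)*(4108 - 279/2) = (140*6 - 3033)*(7937/2) = (840 - 3033)*(7937/2) = -2193*7937/2 = -17405841/2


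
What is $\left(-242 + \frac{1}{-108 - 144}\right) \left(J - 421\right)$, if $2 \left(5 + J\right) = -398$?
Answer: $\frac{38115625}{252} \approx 1.5125 \cdot 10^{5}$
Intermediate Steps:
$J = -204$ ($J = -5 + \frac{1}{2} \left(-398\right) = -5 - 199 = -204$)
$\left(-242 + \frac{1}{-108 - 144}\right) \left(J - 421\right) = \left(-242 + \frac{1}{-108 - 144}\right) \left(-204 - 421\right) = \left(-242 + \frac{1}{-252}\right) \left(-625\right) = \left(-242 - \frac{1}{252}\right) \left(-625\right) = \left(- \frac{60985}{252}\right) \left(-625\right) = \frac{38115625}{252}$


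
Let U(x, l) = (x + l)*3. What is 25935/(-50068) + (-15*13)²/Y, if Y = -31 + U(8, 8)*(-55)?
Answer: -1973108085/133731628 ≈ -14.754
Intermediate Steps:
U(x, l) = 3*l + 3*x (U(x, l) = (l + x)*3 = 3*l + 3*x)
Y = -2671 (Y = -31 + (3*8 + 3*8)*(-55) = -31 + (24 + 24)*(-55) = -31 + 48*(-55) = -31 - 2640 = -2671)
25935/(-50068) + (-15*13)²/Y = 25935/(-50068) + (-15*13)²/(-2671) = 25935*(-1/50068) + (-195)²*(-1/2671) = -25935/50068 + 38025*(-1/2671) = -25935/50068 - 38025/2671 = -1973108085/133731628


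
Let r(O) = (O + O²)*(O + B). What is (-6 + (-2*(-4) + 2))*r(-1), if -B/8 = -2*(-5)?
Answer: 0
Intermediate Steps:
B = -80 (B = -(-16)*(-5) = -8*10 = -80)
r(O) = (-80 + O)*(O + O²) (r(O) = (O + O²)*(O - 80) = (O + O²)*(-80 + O) = (-80 + O)*(O + O²))
(-6 + (-2*(-4) + 2))*r(-1) = (-6 + (-2*(-4) + 2))*(-(-80 + (-1)² - 79*(-1))) = (-6 + (8 + 2))*(-(-80 + 1 + 79)) = (-6 + 10)*(-1*0) = 4*0 = 0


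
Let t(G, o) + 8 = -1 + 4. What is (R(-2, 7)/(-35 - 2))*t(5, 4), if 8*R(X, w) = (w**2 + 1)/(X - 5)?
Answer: -125/1036 ≈ -0.12066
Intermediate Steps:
R(X, w) = (1 + w**2)/(8*(-5 + X)) (R(X, w) = ((w**2 + 1)/(X - 5))/8 = ((1 + w**2)/(-5 + X))/8 = (1 + w**2)/(8*(-5 + X)))
t(G, o) = -5 (t(G, o) = -8 + (-1 + 4) = -8 + 3 = -5)
(R(-2, 7)/(-35 - 2))*t(5, 4) = (((1 + 7**2)/(8*(-5 - 2)))/(-35 - 2))*(-5) = (((1/8)*(1 + 49)/(-7))/(-37))*(-5) = -(-1)*50/(296*7)*(-5) = -1/37*(-25/28)*(-5) = (25/1036)*(-5) = -125/1036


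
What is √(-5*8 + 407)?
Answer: √367 ≈ 19.157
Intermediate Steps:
√(-5*8 + 407) = √(-40 + 407) = √367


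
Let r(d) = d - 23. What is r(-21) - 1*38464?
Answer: -38508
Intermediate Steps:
r(d) = -23 + d
r(-21) - 1*38464 = (-23 - 21) - 1*38464 = -44 - 38464 = -38508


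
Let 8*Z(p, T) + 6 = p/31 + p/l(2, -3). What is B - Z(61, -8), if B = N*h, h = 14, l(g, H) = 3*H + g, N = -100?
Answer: -1213817/868 ≈ -1398.4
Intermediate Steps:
l(g, H) = g + 3*H
Z(p, T) = -¾ - 3*p/217 (Z(p, T) = -¾ + (p/31 + p/(2 + 3*(-3)))/8 = -¾ + (p*(1/31) + p/(2 - 9))/8 = -¾ + (p/31 + p/(-7))/8 = -¾ + (p/31 + p*(-⅐))/8 = -¾ + (p/31 - p/7)/8 = -¾ + (-24*p/217)/8 = -¾ - 3*p/217)
B = -1400 (B = -100*14 = -1400)
B - Z(61, -8) = -1400 - (-¾ - 3/217*61) = -1400 - (-¾ - 183/217) = -1400 - 1*(-1383/868) = -1400 + 1383/868 = -1213817/868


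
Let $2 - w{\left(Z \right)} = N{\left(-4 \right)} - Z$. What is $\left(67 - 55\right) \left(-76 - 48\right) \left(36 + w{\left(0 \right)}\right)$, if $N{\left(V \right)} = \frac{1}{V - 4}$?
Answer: $-56730$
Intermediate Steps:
$N{\left(V \right)} = \frac{1}{-4 + V}$
$w{\left(Z \right)} = \frac{17}{8} + Z$ ($w{\left(Z \right)} = 2 - \left(\frac{1}{-4 - 4} - Z\right) = 2 - \left(\frac{1}{-8} - Z\right) = 2 - \left(- \frac{1}{8} - Z\right) = 2 + \left(\frac{1}{8} + Z\right) = \frac{17}{8} + Z$)
$\left(67 - 55\right) \left(-76 - 48\right) \left(36 + w{\left(0 \right)}\right) = \left(67 - 55\right) \left(-76 - 48\right) \left(36 + \left(\frac{17}{8} + 0\right)\right) = 12 \left(- 124 \left(36 + \frac{17}{8}\right)\right) = 12 \left(\left(-124\right) \frac{305}{8}\right) = 12 \left(- \frac{9455}{2}\right) = -56730$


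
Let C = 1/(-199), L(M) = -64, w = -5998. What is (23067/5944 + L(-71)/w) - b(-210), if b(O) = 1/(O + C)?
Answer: 2902511365675/744968706296 ≈ 3.8962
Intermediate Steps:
C = -1/199 ≈ -0.0050251
b(O) = 1/(-1/199 + O) (b(O) = 1/(O - 1/199) = 1/(-1/199 + O))
(23067/5944 + L(-71)/w) - b(-210) = (23067/5944 - 64/(-5998)) - 199/(-1 + 199*(-210)) = (23067*(1/5944) - 64*(-1/5998)) - 199/(-1 - 41790) = (23067/5944 + 32/2999) - 199/(-41791) = 69368141/17826056 - 199*(-1)/41791 = 69368141/17826056 - 1*(-199/41791) = 69368141/17826056 + 199/41791 = 2902511365675/744968706296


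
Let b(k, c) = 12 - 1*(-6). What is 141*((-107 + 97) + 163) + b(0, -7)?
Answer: 21591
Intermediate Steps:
b(k, c) = 18 (b(k, c) = 12 + 6 = 18)
141*((-107 + 97) + 163) + b(0, -7) = 141*((-107 + 97) + 163) + 18 = 141*(-10 + 163) + 18 = 141*153 + 18 = 21573 + 18 = 21591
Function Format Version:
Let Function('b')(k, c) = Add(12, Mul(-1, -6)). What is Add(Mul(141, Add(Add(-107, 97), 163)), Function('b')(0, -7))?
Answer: 21591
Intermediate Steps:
Function('b')(k, c) = 18 (Function('b')(k, c) = Add(12, 6) = 18)
Add(Mul(141, Add(Add(-107, 97), 163)), Function('b')(0, -7)) = Add(Mul(141, Add(Add(-107, 97), 163)), 18) = Add(Mul(141, Add(-10, 163)), 18) = Add(Mul(141, 153), 18) = Add(21573, 18) = 21591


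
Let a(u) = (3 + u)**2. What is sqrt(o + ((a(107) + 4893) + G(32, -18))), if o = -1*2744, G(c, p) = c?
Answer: sqrt(14281) ≈ 119.50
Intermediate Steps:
o = -2744
sqrt(o + ((a(107) + 4893) + G(32, -18))) = sqrt(-2744 + (((3 + 107)**2 + 4893) + 32)) = sqrt(-2744 + ((110**2 + 4893) + 32)) = sqrt(-2744 + ((12100 + 4893) + 32)) = sqrt(-2744 + (16993 + 32)) = sqrt(-2744 + 17025) = sqrt(14281)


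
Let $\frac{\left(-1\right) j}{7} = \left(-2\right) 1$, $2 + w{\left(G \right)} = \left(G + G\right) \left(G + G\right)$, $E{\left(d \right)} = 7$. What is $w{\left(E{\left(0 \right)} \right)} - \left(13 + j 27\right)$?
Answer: $-197$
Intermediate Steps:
$w{\left(G \right)} = -2 + 4 G^{2}$ ($w{\left(G \right)} = -2 + \left(G + G\right) \left(G + G\right) = -2 + 2 G 2 G = -2 + 4 G^{2}$)
$j = 14$ ($j = - 7 \left(\left(-2\right) 1\right) = \left(-7\right) \left(-2\right) = 14$)
$w{\left(E{\left(0 \right)} \right)} - \left(13 + j 27\right) = \left(-2 + 4 \cdot 7^{2}\right) - \left(13 + 14 \cdot 27\right) = \left(-2 + 4 \cdot 49\right) - \left(13 + 378\right) = \left(-2 + 196\right) - 391 = 194 - 391 = -197$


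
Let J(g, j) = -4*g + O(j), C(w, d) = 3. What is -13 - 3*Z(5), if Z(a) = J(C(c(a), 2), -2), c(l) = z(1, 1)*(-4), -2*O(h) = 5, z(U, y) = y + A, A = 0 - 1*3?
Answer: 61/2 ≈ 30.500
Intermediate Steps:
A = -3 (A = 0 - 3 = -3)
z(U, y) = -3 + y (z(U, y) = y - 3 = -3 + y)
O(h) = -5/2 (O(h) = -1/2*5 = -5/2)
c(l) = 8 (c(l) = (-3 + 1)*(-4) = -2*(-4) = 8)
J(g, j) = -5/2 - 4*g (J(g, j) = -4*g - 5/2 = -5/2 - 4*g)
Z(a) = -29/2 (Z(a) = -5/2 - 4*3 = -5/2 - 12 = -29/2)
-13 - 3*Z(5) = -13 - 3*(-29/2) = -13 + 87/2 = 61/2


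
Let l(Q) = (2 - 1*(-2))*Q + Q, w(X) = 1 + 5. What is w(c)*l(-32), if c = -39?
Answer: -960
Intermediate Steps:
w(X) = 6
l(Q) = 5*Q (l(Q) = (2 + 2)*Q + Q = 4*Q + Q = 5*Q)
w(c)*l(-32) = 6*(5*(-32)) = 6*(-160) = -960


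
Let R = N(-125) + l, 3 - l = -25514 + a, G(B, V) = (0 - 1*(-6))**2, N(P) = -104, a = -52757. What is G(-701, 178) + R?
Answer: 78206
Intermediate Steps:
G(B, V) = 36 (G(B, V) = (0 + 6)**2 = 6**2 = 36)
l = 78274 (l = 3 - (-25514 - 52757) = 3 - 1*(-78271) = 3 + 78271 = 78274)
R = 78170 (R = -104 + 78274 = 78170)
G(-701, 178) + R = 36 + 78170 = 78206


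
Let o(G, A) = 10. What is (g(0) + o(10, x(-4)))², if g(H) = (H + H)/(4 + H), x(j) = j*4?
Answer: 100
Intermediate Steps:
x(j) = 4*j
g(H) = 2*H/(4 + H) (g(H) = (2*H)/(4 + H) = 2*H/(4 + H))
(g(0) + o(10, x(-4)))² = (2*0/(4 + 0) + 10)² = (2*0/4 + 10)² = (2*0*(¼) + 10)² = (0 + 10)² = 10² = 100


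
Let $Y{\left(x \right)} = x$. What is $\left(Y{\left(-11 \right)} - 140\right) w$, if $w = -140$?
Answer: $21140$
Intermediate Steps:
$\left(Y{\left(-11 \right)} - 140\right) w = \left(-11 - 140\right) \left(-140\right) = \left(-151\right) \left(-140\right) = 21140$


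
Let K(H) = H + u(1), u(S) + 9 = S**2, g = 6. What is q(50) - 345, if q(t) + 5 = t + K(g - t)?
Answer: -352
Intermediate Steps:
u(S) = -9 + S**2
K(H) = -8 + H (K(H) = H + (-9 + 1**2) = H + (-9 + 1) = H - 8 = -8 + H)
q(t) = -7 (q(t) = -5 + (t + (-8 + (6 - t))) = -5 + (t + (-2 - t)) = -5 - 2 = -7)
q(50) - 345 = -7 - 345 = -352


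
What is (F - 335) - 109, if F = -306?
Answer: -750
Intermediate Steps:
(F - 335) - 109 = (-306 - 335) - 109 = -641 - 109 = -750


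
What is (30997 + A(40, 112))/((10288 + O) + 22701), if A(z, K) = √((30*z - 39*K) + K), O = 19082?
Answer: 30997/52071 + 4*I*√191/52071 ≈ 0.59528 + 0.0010616*I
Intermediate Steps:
A(z, K) = √(-38*K + 30*z) (A(z, K) = √((-39*K + 30*z) + K) = √(-38*K + 30*z))
(30997 + A(40, 112))/((10288 + O) + 22701) = (30997 + √(-38*112 + 30*40))/((10288 + 19082) + 22701) = (30997 + √(-4256 + 1200))/(29370 + 22701) = (30997 + √(-3056))/52071 = (30997 + 4*I*√191)*(1/52071) = 30997/52071 + 4*I*√191/52071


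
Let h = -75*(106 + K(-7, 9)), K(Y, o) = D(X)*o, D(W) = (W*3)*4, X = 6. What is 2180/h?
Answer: -218/5655 ≈ -0.038550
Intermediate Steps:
D(W) = 12*W (D(W) = (3*W)*4 = 12*W)
K(Y, o) = 72*o (K(Y, o) = (12*6)*o = 72*o)
h = -56550 (h = -75*(106 + 72*9) = -75*(106 + 648) = -75*754 = -56550)
2180/h = 2180/(-56550) = 2180*(-1/56550) = -218/5655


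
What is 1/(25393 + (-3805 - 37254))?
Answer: -1/15666 ≈ -6.3833e-5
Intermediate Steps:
1/(25393 + (-3805 - 37254)) = 1/(25393 - 41059) = 1/(-15666) = -1/15666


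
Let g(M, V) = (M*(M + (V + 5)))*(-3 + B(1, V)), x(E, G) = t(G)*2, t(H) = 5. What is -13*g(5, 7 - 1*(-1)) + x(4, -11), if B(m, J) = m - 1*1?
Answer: 3520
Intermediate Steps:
x(E, G) = 10 (x(E, G) = 5*2 = 10)
B(m, J) = -1 + m (B(m, J) = m - 1 = -1 + m)
g(M, V) = -3*M*(5 + M + V) (g(M, V) = (M*(M + (V + 5)))*(-3 + (-1 + 1)) = (M*(M + (5 + V)))*(-3 + 0) = (M*(5 + M + V))*(-3) = -3*M*(5 + M + V))
-13*g(5, 7 - 1*(-1)) + x(4, -11) = -(-39)*5*(5 + 5 + (7 - 1*(-1))) + 10 = -(-39)*5*(5 + 5 + (7 + 1)) + 10 = -(-39)*5*(5 + 5 + 8) + 10 = -(-39)*5*18 + 10 = -13*(-270) + 10 = 3510 + 10 = 3520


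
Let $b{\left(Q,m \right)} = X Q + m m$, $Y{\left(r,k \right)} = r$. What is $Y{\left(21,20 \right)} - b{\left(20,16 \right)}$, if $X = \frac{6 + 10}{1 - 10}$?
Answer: $- \frac{1795}{9} \approx -199.44$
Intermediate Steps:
$X = - \frac{16}{9}$ ($X = \frac{16}{-9} = 16 \left(- \frac{1}{9}\right) = - \frac{16}{9} \approx -1.7778$)
$b{\left(Q,m \right)} = m^{2} - \frac{16 Q}{9}$ ($b{\left(Q,m \right)} = - \frac{16 Q}{9} + m m = - \frac{16 Q}{9} + m^{2} = m^{2} - \frac{16 Q}{9}$)
$Y{\left(21,20 \right)} - b{\left(20,16 \right)} = 21 - \left(16^{2} - \frac{320}{9}\right) = 21 - \left(256 - \frac{320}{9}\right) = 21 - \frac{1984}{9} = - \frac{1795}{9}$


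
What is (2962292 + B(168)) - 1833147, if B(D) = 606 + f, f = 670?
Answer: 1130421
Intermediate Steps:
B(D) = 1276 (B(D) = 606 + 670 = 1276)
(2962292 + B(168)) - 1833147 = (2962292 + 1276) - 1833147 = 2963568 - 1833147 = 1130421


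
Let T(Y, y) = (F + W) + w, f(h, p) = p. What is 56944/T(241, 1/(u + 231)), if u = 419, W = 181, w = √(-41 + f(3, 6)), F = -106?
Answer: 213540/283 - 14236*I*√35/1415 ≈ 754.56 - 59.52*I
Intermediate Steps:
w = I*√35 (w = √(-41 + 6) = √(-35) = I*√35 ≈ 5.9161*I)
T(Y, y) = 75 + I*√35 (T(Y, y) = (-106 + 181) + I*√35 = 75 + I*√35)
56944/T(241, 1/(u + 231)) = 56944/(75 + I*√35)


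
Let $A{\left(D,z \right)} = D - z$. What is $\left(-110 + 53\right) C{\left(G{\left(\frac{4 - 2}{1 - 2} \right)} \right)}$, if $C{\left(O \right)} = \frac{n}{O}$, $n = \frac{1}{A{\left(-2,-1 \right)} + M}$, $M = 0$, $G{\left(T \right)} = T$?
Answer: $- \frac{57}{2} \approx -28.5$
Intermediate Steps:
$n = -1$ ($n = \frac{1}{\left(-2 - -1\right) + 0} = \frac{1}{\left(-2 + 1\right) + 0} = \frac{1}{-1 + 0} = \frac{1}{-1} = -1$)
$C{\left(O \right)} = - \frac{1}{O}$
$\left(-110 + 53\right) C{\left(G{\left(\frac{4 - 2}{1 - 2} \right)} \right)} = \left(-110 + 53\right) \left(- \frac{1}{\left(4 - 2\right) \frac{1}{1 - 2}}\right) = - 57 \left(- \frac{1}{2 \frac{1}{-1}}\right) = - 57 \left(- \frac{1}{2 \left(-1\right)}\right) = - 57 \left(- \frac{1}{-2}\right) = - 57 \left(\left(-1\right) \left(- \frac{1}{2}\right)\right) = \left(-57\right) \frac{1}{2} = - \frac{57}{2}$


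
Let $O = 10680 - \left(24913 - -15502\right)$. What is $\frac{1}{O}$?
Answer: $- \frac{1}{29735} \approx -3.363 \cdot 10^{-5}$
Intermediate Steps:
$O = -29735$ ($O = 10680 - \left(24913 + 15502\right) = 10680 - 40415 = -29735$)
$\frac{1}{O} = \frac{1}{-29735} = - \frac{1}{29735}$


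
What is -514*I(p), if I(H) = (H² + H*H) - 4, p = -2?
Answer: -2056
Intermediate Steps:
I(H) = -4 + 2*H² (I(H) = (H² + H²) - 4 = 2*H² - 4 = -4 + 2*H²)
-514*I(p) = -514*(-4 + 2*(-2)²) = -514*(-4 + 2*4) = -514*(-4 + 8) = -514*4 = -2056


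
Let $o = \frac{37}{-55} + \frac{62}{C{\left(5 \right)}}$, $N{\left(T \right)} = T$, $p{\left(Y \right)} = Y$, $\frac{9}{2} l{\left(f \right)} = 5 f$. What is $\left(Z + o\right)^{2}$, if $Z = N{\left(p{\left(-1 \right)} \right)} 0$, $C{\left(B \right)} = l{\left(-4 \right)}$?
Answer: $\frac{10349089}{48400} \approx 213.82$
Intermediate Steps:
$l{\left(f \right)} = \frac{10 f}{9}$ ($l{\left(f \right)} = \frac{2 \cdot 5 f}{9} = \frac{10 f}{9}$)
$C{\left(B \right)} = - \frac{40}{9}$ ($C{\left(B \right)} = \frac{10}{9} \left(-4\right) = - \frac{40}{9}$)
$Z = 0$ ($Z = \left(-1\right) 0 = 0$)
$o = - \frac{3217}{220}$ ($o = \frac{37}{-55} + \frac{62}{- \frac{40}{9}} = 37 \left(- \frac{1}{55}\right) + 62 \left(- \frac{9}{40}\right) = - \frac{37}{55} - \frac{279}{20} = - \frac{3217}{220} \approx -14.623$)
$\left(Z + o\right)^{2} = \left(0 - \frac{3217}{220}\right)^{2} = \left(- \frac{3217}{220}\right)^{2} = \frac{10349089}{48400}$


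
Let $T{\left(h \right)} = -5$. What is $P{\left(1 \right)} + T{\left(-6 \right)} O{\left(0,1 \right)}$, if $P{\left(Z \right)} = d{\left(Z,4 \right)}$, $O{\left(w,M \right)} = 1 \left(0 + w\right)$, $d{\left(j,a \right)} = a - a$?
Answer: $0$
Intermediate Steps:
$d{\left(j,a \right)} = 0$
$O{\left(w,M \right)} = w$ ($O{\left(w,M \right)} = 1 w = w$)
$P{\left(Z \right)} = 0$
$P{\left(1 \right)} + T{\left(-6 \right)} O{\left(0,1 \right)} = 0 - 0 = 0 + 0 = 0$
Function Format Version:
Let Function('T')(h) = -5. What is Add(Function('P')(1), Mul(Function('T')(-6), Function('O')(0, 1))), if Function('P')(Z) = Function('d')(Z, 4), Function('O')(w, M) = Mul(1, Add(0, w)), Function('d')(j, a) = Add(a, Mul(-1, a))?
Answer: 0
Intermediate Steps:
Function('d')(j, a) = 0
Function('O')(w, M) = w (Function('O')(w, M) = Mul(1, w) = w)
Function('P')(Z) = 0
Add(Function('P')(1), Mul(Function('T')(-6), Function('O')(0, 1))) = Add(0, Mul(-5, 0)) = Add(0, 0) = 0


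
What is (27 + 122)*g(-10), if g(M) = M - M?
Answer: 0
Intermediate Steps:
g(M) = 0
(27 + 122)*g(-10) = (27 + 122)*0 = 149*0 = 0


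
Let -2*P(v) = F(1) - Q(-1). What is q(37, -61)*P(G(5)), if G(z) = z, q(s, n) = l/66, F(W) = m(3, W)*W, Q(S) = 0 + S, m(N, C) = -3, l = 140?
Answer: 70/33 ≈ 2.1212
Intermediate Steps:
Q(S) = S
F(W) = -3*W
q(s, n) = 70/33 (q(s, n) = 140/66 = 140*(1/66) = 70/33)
P(v) = 1 (P(v) = -(-3*1 - 1*(-1))/2 = -(-3 + 1)/2 = -½*(-2) = 1)
q(37, -61)*P(G(5)) = (70/33)*1 = 70/33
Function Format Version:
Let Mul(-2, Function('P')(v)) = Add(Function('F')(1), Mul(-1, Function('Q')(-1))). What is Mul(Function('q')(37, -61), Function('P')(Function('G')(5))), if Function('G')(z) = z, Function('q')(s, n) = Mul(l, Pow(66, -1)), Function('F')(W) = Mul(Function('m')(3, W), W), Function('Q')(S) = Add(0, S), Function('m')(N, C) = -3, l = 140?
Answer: Rational(70, 33) ≈ 2.1212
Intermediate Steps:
Function('Q')(S) = S
Function('F')(W) = Mul(-3, W)
Function('q')(s, n) = Rational(70, 33) (Function('q')(s, n) = Mul(140, Pow(66, -1)) = Mul(140, Rational(1, 66)) = Rational(70, 33))
Function('P')(v) = 1 (Function('P')(v) = Mul(Rational(-1, 2), Add(Mul(-3, 1), Mul(-1, -1))) = Mul(Rational(-1, 2), Add(-3, 1)) = Mul(Rational(-1, 2), -2) = 1)
Mul(Function('q')(37, -61), Function('P')(Function('G')(5))) = Mul(Rational(70, 33), 1) = Rational(70, 33)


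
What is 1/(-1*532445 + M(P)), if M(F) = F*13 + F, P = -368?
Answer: -1/537597 ≈ -1.8601e-6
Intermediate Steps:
M(F) = 14*F (M(F) = 13*F + F = 14*F)
1/(-1*532445 + M(P)) = 1/(-1*532445 + 14*(-368)) = 1/(-532445 - 5152) = 1/(-537597) = -1/537597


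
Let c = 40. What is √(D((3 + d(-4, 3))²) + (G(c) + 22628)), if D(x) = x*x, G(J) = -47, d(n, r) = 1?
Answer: √22837 ≈ 151.12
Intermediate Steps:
D(x) = x²
√(D((3 + d(-4, 3))²) + (G(c) + 22628)) = √(((3 + 1)²)² + (-47 + 22628)) = √((4²)² + 22581) = √(16² + 22581) = √(256 + 22581) = √22837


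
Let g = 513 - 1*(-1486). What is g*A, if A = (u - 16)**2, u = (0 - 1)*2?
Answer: 647676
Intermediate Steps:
u = -2 (u = -1*2 = -2)
A = 324 (A = (-2 - 16)**2 = (-18)**2 = 324)
g = 1999 (g = 513 + 1486 = 1999)
g*A = 1999*324 = 647676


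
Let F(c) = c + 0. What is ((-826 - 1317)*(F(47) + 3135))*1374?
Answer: -9369341724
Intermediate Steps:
F(c) = c
((-826 - 1317)*(F(47) + 3135))*1374 = ((-826 - 1317)*(47 + 3135))*1374 = -2143*3182*1374 = -6819026*1374 = -9369341724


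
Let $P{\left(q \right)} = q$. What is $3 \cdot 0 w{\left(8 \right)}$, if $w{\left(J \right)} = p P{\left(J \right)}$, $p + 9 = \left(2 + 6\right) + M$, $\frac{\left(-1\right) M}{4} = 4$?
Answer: $0$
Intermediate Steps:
$M = -16$ ($M = \left(-4\right) 4 = -16$)
$p = -17$ ($p = -9 + \left(\left(2 + 6\right) - 16\right) = -9 + \left(8 - 16\right) = -9 - 8 = -17$)
$w{\left(J \right)} = - 17 J$
$3 \cdot 0 w{\left(8 \right)} = 3 \cdot 0 \left(\left(-17\right) 8\right) = 0 \left(-136\right) = 0$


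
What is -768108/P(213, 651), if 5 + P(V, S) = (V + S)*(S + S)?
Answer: -768108/1124923 ≈ -0.68281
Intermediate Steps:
P(V, S) = -5 + 2*S*(S + V) (P(V, S) = -5 + (V + S)*(S + S) = -5 + (S + V)*(2*S) = -5 + 2*S*(S + V))
-768108/P(213, 651) = -768108/(-5 + 2*651² + 2*651*213) = -768108/(-5 + 2*423801 + 277326) = -768108/(-5 + 847602 + 277326) = -768108/1124923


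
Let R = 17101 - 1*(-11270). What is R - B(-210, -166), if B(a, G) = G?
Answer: 28537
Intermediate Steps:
R = 28371 (R = 17101 + 11270 = 28371)
R - B(-210, -166) = 28371 - 1*(-166) = 28371 + 166 = 28537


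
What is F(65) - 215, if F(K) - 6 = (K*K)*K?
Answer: 274416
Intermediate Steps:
F(K) = 6 + K**3 (F(K) = 6 + (K*K)*K = 6 + K**2*K = 6 + K**3)
F(65) - 215 = (6 + 65**3) - 215 = (6 + 274625) - 215 = 274631 - 215 = 274416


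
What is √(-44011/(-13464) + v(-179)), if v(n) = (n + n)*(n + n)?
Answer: √5333809058/204 ≈ 358.00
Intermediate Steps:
v(n) = 4*n² (v(n) = (2*n)*(2*n) = 4*n²)
√(-44011/(-13464) + v(-179)) = √(-44011/(-13464) + 4*(-179)²) = √(-44011*(-1/13464) + 4*32041) = √(4001/1224 + 128164) = √(156876737/1224) = √5333809058/204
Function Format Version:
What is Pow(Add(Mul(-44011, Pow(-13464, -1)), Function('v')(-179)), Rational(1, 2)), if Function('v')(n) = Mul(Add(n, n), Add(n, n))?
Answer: Mul(Rational(1, 204), Pow(5333809058, Rational(1, 2))) ≈ 358.00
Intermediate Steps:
Function('v')(n) = Mul(4, Pow(n, 2)) (Function('v')(n) = Mul(Mul(2, n), Mul(2, n)) = Mul(4, Pow(n, 2)))
Pow(Add(Mul(-44011, Pow(-13464, -1)), Function('v')(-179)), Rational(1, 2)) = Pow(Add(Mul(-44011, Pow(-13464, -1)), Mul(4, Pow(-179, 2))), Rational(1, 2)) = Pow(Add(Mul(-44011, Rational(-1, 13464)), Mul(4, 32041)), Rational(1, 2)) = Pow(Add(Rational(4001, 1224), 128164), Rational(1, 2)) = Pow(Rational(156876737, 1224), Rational(1, 2)) = Mul(Rational(1, 204), Pow(5333809058, Rational(1, 2)))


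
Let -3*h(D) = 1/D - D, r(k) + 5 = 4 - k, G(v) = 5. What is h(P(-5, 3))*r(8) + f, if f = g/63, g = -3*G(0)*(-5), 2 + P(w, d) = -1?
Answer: 193/21 ≈ 9.1905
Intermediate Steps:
P(w, d) = -3 (P(w, d) = -2 - 1 = -3)
g = 75 (g = -3*5*(-5) = -15*(-5) = 75)
r(k) = -1 - k (r(k) = -5 + (4 - k) = -1 - k)
h(D) = -1/(3*D) + D/3 (h(D) = -(1/D - D)/3 = -1/(3*D) + D/3)
f = 25/21 (f = 75/63 = 75*(1/63) = 25/21 ≈ 1.1905)
h(P(-5, 3))*r(8) + f = ((⅓)*(-1 + (-3)²)/(-3))*(-1 - 1*8) + 25/21 = ((⅓)*(-⅓)*(-1 + 9))*(-1 - 8) + 25/21 = ((⅓)*(-⅓)*8)*(-9) + 25/21 = -8/9*(-9) + 25/21 = 8 + 25/21 = 193/21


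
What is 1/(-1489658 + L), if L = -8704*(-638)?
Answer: 1/4063494 ≈ 2.4609e-7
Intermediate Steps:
L = 5553152
1/(-1489658 + L) = 1/(-1489658 + 5553152) = 1/4063494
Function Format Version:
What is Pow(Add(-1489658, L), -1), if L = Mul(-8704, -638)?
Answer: Rational(1, 4063494) ≈ 2.4609e-7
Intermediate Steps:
L = 5553152
Pow(Add(-1489658, L), -1) = Pow(Add(-1489658, 5553152), -1) = Pow(4063494, -1) = Rational(1, 4063494)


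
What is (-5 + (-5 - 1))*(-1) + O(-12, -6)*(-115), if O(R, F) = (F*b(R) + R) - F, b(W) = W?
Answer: -7579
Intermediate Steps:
O(R, F) = R - F + F*R (O(R, F) = (F*R + R) - F = (R + F*R) - F = R - F + F*R)
(-5 + (-5 - 1))*(-1) + O(-12, -6)*(-115) = (-5 + (-5 - 1))*(-1) + (-12 - 1*(-6) - 6*(-12))*(-115) = (-5 - 6)*(-1) + (-12 + 6 + 72)*(-115) = -11*(-1) + 66*(-115) = 11 - 7590 = -7579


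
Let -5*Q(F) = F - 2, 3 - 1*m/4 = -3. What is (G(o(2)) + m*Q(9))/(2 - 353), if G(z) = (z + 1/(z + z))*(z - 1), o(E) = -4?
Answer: 173/4680 ≈ 0.036966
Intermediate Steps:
m = 24 (m = 12 - 4*(-3) = 12 + 12 = 24)
Q(F) = ⅖ - F/5 (Q(F) = -(F - 2)/5 = -(-2 + F)/5 = ⅖ - F/5)
G(z) = (-1 + z)*(z + 1/(2*z)) (G(z) = (z + 1/(2*z))*(-1 + z) = (-1 + z)*(z + 1/(2*z)))
(G(o(2)) + m*Q(9))/(2 - 353) = ((½ + (-4)² - 1*(-4) - ½/(-4)) + 24*(⅖ - ⅕*9))/(2 - 353) = ((½ + 16 + 4 - ½*(-¼)) + 24*(⅖ - 9/5))/(-351) = ((½ + 16 + 4 + ⅛) + 24*(-7/5))*(-1/351) = (165/8 - 168/5)*(-1/351) = -519/40*(-1/351) = 173/4680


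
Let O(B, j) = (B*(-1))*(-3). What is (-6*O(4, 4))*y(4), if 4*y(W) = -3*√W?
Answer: 108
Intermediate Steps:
y(W) = -3*√W/4 (y(W) = (-3*√W)/4 = -3*√W/4)
O(B, j) = 3*B (O(B, j) = -B*(-3) = 3*B)
(-6*O(4, 4))*y(4) = (-18*4)*(-3*√4/4) = (-6*12)*(-¾*2) = -72*(-3/2) = 108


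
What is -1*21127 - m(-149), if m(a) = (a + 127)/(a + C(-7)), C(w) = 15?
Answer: -1415520/67 ≈ -21127.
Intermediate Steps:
m(a) = (127 + a)/(15 + a) (m(a) = (a + 127)/(a + 15) = (127 + a)/(15 + a))
-1*21127 - m(-149) = -1*21127 - (127 - 149)/(15 - 149) = -21127 - (-22)/(-134) = -21127 - (-1)*(-22)/134 = -21127 - 1*11/67 = -21127 - 11/67 = -1415520/67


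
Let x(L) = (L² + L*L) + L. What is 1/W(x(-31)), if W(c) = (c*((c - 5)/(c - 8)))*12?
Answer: 1883/42797112 ≈ 4.3998e-5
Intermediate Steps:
x(L) = L + 2*L² (x(L) = (L² + L²) + L = 2*L² + L = L + 2*L²)
W(c) = 12*c*(-5 + c)/(-8 + c) (W(c) = (c*((-5 + c)/(-8 + c)))*12 = (c*(-5 + c)/(-8 + c))*12 = 12*c*(-5 + c)/(-8 + c))
1/W(x(-31)) = 1/(12*(-31*(1 + 2*(-31)))*(-5 - 31*(1 + 2*(-31)))/(-8 - 31*(1 + 2*(-31)))) = 1/(12*(-31*(1 - 62))*(-5 - 31*(1 - 62))/(-8 - 31*(1 - 62))) = 1/(12*(-31*(-61))*(-5 - 31*(-61))/(-8 - 31*(-61))) = 1/(12*1891*(-5 + 1891)/(-8 + 1891)) = 1/(12*1891*1886/1883) = 1/(12*1891*(1/1883)*1886) = 1/(42797112/1883) = 1883/42797112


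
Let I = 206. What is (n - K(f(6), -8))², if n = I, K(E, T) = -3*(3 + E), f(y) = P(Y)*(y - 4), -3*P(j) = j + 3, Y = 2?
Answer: 42025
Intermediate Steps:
P(j) = -1 - j/3 (P(j) = -(j + 3)/3 = -(3 + j)/3 = -1 - j/3)
f(y) = 20/3 - 5*y/3 (f(y) = (-1 - ⅓*2)*(y - 4) = (-1 - ⅔)*(-4 + y) = -5*(-4 + y)/3 = 20/3 - 5*y/3)
K(E, T) = -9 - 3*E
n = 206
(n - K(f(6), -8))² = (206 - (-9 - 3*(20/3 - 5/3*6)))² = (206 - (-9 - 3*(20/3 - 10)))² = (206 - (-9 - 3*(-10/3)))² = (206 - (-9 + 10))² = (206 - 1*1)² = (206 - 1)² = 205² = 42025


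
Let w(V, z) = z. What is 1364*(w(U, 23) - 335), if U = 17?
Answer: -425568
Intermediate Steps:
1364*(w(U, 23) - 335) = 1364*(23 - 335) = 1364*(-312) = -425568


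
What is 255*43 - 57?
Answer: 10908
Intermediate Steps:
255*43 - 57 = 10965 - 57 = 10908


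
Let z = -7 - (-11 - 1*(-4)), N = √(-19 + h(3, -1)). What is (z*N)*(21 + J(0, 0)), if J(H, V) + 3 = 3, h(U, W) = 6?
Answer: 0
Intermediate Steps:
J(H, V) = 0 (J(H, V) = -3 + 3 = 0)
N = I*√13 (N = √(-19 + 6) = √(-13) = I*√13 ≈ 3.6056*I)
z = 0 (z = -7 - (-11 + 4) = -7 - 1*(-7) = -7 + 7 = 0)
(z*N)*(21 + J(0, 0)) = (0*(I*√13))*(21 + 0) = 0*21 = 0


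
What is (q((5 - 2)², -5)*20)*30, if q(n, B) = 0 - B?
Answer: 3000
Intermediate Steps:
q(n, B) = -B
(q((5 - 2)², -5)*20)*30 = (-1*(-5)*20)*30 = (5*20)*30 = 100*30 = 3000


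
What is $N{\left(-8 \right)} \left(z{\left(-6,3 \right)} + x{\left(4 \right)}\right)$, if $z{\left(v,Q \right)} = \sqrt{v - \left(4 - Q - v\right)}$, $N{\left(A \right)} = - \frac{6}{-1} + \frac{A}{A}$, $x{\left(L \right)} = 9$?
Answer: $63 + 7 i \sqrt{13} \approx 63.0 + 25.239 i$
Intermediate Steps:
$N{\left(A \right)} = 7$ ($N{\left(A \right)} = \left(-6\right) \left(-1\right) + 1 = 6 + 1 = 7$)
$z{\left(v,Q \right)} = \sqrt{-4 + Q + 2 v}$ ($z{\left(v,Q \right)} = \sqrt{v - \left(4 - Q - v\right)} = \sqrt{v + \left(-4 + Q + v\right)} = \sqrt{-4 + Q + 2 v}$)
$N{\left(-8 \right)} \left(z{\left(-6,3 \right)} + x{\left(4 \right)}\right) = 7 \left(\sqrt{-4 + 3 + 2 \left(-6\right)} + 9\right) = 7 \left(\sqrt{-4 + 3 - 12} + 9\right) = 7 \left(\sqrt{-13} + 9\right) = 7 \left(i \sqrt{13} + 9\right) = 7 \left(9 + i \sqrt{13}\right) = 63 + 7 i \sqrt{13}$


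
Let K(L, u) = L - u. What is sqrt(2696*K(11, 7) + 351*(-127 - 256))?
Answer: I*sqrt(123649) ≈ 351.64*I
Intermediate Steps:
sqrt(2696*K(11, 7) + 351*(-127 - 256)) = sqrt(2696*(11 - 1*7) + 351*(-127 - 256)) = sqrt(2696*(11 - 7) + 351*(-383)) = sqrt(2696*4 - 134433) = sqrt(10784 - 134433) = sqrt(-123649) = I*sqrt(123649)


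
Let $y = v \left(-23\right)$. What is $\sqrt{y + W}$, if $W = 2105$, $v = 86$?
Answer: $\sqrt{127} \approx 11.269$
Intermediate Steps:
$y = -1978$ ($y = 86 \left(-23\right) = -1978$)
$\sqrt{y + W} = \sqrt{-1978 + 2105} = \sqrt{127}$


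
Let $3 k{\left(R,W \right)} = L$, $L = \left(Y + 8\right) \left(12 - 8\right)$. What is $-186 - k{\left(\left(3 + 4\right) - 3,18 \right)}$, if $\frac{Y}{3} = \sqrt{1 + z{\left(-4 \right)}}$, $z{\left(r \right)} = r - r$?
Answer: $- \frac{602}{3} \approx -200.67$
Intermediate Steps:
$z{\left(r \right)} = 0$
$Y = 3$ ($Y = 3 \sqrt{1 + 0} = 3 \sqrt{1} = 3 \cdot 1 = 3$)
$L = 44$ ($L = \left(3 + 8\right) \left(12 - 8\right) = 11 \cdot 4 = 44$)
$k{\left(R,W \right)} = \frac{44}{3}$ ($k{\left(R,W \right)} = \frac{1}{3} \cdot 44 = \frac{44}{3}$)
$-186 - k{\left(\left(3 + 4\right) - 3,18 \right)} = -186 - \frac{44}{3} = - \frac{602}{3}$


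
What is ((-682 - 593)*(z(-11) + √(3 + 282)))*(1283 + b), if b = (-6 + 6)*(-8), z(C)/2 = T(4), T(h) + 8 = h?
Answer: 13086600 - 1635825*√285 ≈ -1.4529e+7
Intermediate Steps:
T(h) = -8 + h
z(C) = -8 (z(C) = 2*(-8 + 4) = 2*(-4) = -8)
b = 0 (b = 0*(-8) = 0)
((-682 - 593)*(z(-11) + √(3 + 282)))*(1283 + b) = ((-682 - 593)*(-8 + √(3 + 282)))*(1283 + 0) = -1275*(-8 + √285)*1283 = (10200 - 1275*√285)*1283 = 13086600 - 1635825*√285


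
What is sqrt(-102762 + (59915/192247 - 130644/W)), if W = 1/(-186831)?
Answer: sqrt(902102157852288114623)/192247 ≈ 1.5623e+5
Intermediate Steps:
W = -1/186831 ≈ -5.3524e-6
sqrt(-102762 + (59915/192247 - 130644/W)) = sqrt(-102762 + (59915/192247 - 130644/(-1/186831))) = sqrt(-102762 + (59915*(1/192247) - 130644*(-186831))) = sqrt(-102762 + (59915/192247 + 24408349164)) = sqrt(-102762 + 4692431901791423/192247) = sqrt(4692412146105209/192247) = sqrt(902102157852288114623)/192247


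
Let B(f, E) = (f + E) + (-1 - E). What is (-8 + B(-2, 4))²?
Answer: 121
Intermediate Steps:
B(f, E) = -1 + f (B(f, E) = (E + f) + (-1 - E) = -1 + f)
(-8 + B(-2, 4))² = (-8 + (-1 - 2))² = (-8 - 3)² = (-11)² = 121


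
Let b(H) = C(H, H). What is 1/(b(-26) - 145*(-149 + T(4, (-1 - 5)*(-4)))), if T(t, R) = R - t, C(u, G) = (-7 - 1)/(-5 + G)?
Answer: 31/579863 ≈ 5.3461e-5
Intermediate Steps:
C(u, G) = -8/(-5 + G)
b(H) = -8/(-5 + H)
1/(b(-26) - 145*(-149 + T(4, (-1 - 5)*(-4)))) = 1/(-8/(-5 - 26) - 145*(-149 + ((-1 - 5)*(-4) - 1*4))) = 1/(-8/(-31) - 145*(-149 + (-6*(-4) - 4))) = 1/(-8*(-1/31) - 145*(-149 + (24 - 4))) = 1/(8/31 - 145*(-149 + 20)) = 1/(8/31 - 145*(-129)) = 1/(8/31 + 18705) = 1/(579863/31) = 31/579863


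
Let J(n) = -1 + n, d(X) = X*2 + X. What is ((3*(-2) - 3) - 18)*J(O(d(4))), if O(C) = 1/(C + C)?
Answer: 207/8 ≈ 25.875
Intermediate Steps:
d(X) = 3*X (d(X) = 2*X + X = 3*X)
O(C) = 1/(2*C)
((3*(-2) - 3) - 18)*J(O(d(4))) = ((3*(-2) - 3) - 18)*(-1 + 1/(2*((3*4)))) = ((-6 - 3) - 18)*(-1 + (½)/12) = (-9 - 18)*(-1 + (½)*(1/12)) = -27*(-1 + 1/24) = -27*(-23/24) = 207/8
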